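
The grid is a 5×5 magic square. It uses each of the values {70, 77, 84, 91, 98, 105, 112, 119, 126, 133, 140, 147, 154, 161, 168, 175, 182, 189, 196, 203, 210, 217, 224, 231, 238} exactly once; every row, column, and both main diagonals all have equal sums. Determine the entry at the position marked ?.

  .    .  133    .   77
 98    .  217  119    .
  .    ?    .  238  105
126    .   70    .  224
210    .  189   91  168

The 25 entries sum to 3850, so each line sums to 3850/5 = 770.
From row 5, 770 − (210 + 189 + 91 + 168) gives (5,2) = 112.
Using column 3: 133 + 217 + 70 + 189 + ? → (3,3) = 770 − 609 = 161.
Column 5 needs 770; the known cells sum to 574, so (2,5) = 196.
Anti-diagonal: 77 + 119 + 161 + 210 + ? = 770, so (4,2) = 203.
Row 2 needs 770; the known cells sum to 630, so (2,2) = 140.
Row 4 must total 770; the given cells sum to 623, so (4,4) = 147.
The remaining cell in column 4 is (1,4) = 770 − 595 = 175.
The remaining cell in main diagonal is (1,1) = 770 − 616 = 154.
From row 1, 770 − (154 + 133 + 175 + 77) gives (1,2) = 231.
Using column 1: 154 + 98 + 126 + 210 + ? → (3,1) = 770 − 588 = 182.
Column 2 must total 770; the given cells sum to 686, so (3,2) = 84.

84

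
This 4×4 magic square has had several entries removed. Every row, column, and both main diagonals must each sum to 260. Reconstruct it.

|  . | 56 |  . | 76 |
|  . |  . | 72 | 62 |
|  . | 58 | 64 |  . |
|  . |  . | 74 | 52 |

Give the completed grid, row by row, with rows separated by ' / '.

Using column 3: 72 + 64 + 74 + ? → (1,3) = 260 − 210 = 50.
From column 4, 260 − (76 + 62 + 52) gives (3,4) = 70.
From anti-diagonal, 260 − (76 + 72 + 58) gives (4,1) = 54.
Using row 1: 56 + 50 + 76 + ? → (1,1) = 260 − 182 = 78.
Row 3 needs 260; the known cells sum to 192, so (3,1) = 68.
Row 4: 54 + 74 + 52 + ? = 260, so (4,2) = 80.
Column 1 must total 260; the given cells sum to 200, so (2,1) = 60.
Column 2 must total 260; the given cells sum to 194, so (2,2) = 66.

78 56 50 76 / 60 66 72 62 / 68 58 64 70 / 54 80 74 52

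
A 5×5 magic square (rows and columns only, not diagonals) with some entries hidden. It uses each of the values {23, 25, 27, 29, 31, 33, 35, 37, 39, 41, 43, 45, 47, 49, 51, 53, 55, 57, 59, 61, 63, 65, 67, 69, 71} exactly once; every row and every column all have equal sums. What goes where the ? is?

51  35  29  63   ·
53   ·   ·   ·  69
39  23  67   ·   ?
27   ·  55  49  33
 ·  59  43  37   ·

The 25 entries sum to 1175, so each line sums to 1175/5 = 235.
Row 1 needs 235; the known cells sum to 178, so (1,5) = 57.
Row 4 must total 235; the given cells sum to 164, so (4,2) = 71.
Using column 1: 51 + 53 + 39 + 27 + ? → (5,1) = 235 − 170 = 65.
From column 2, 235 − (35 + 23 + 71 + 59) gives (2,2) = 47.
Column 3: 29 + 67 + 55 + 43 + ? = 235, so (2,3) = 41.
Row 2 needs 235; the known cells sum to 210, so (2,4) = 25.
Row 5 must total 235; the given cells sum to 204, so (5,5) = 31.
Column 4: 63 + 25 + 49 + 37 + ? = 235, so (3,4) = 61.
Column 5 needs 235; the known cells sum to 190, so (3,5) = 45.

45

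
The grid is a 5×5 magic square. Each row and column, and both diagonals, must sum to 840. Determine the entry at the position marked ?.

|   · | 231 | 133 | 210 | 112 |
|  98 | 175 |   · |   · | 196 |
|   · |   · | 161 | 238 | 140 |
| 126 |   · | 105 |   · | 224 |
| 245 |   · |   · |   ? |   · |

91

Row 1 must total 840; the given cells sum to 686, so (1,1) = 154.
Column 1 needs 840; the known cells sum to 623, so (3,1) = 217.
Using column 5: 112 + 196 + 140 + 224 + ? → (5,5) = 840 − 672 = 168.
Main diagonal must total 840; the given cells sum to 658, so (4,4) = 182.
Row 3 needs 840; the known cells sum to 756, so (3,2) = 84.
Row 4: 126 + 105 + 182 + 224 + ? = 840, so (4,2) = 203.
Column 2: 231 + 175 + 84 + 203 + ? = 840, so (5,2) = 147.
Anti-diagonal needs 840; the known cells sum to 721, so (2,4) = 119.
The remaining cell in row 2 is (2,3) = 840 − 588 = 252.
The remaining cell in column 3 is (5,3) = 840 − 651 = 189.
The remaining cell in column 4 is (5,4) = 840 − 749 = 91.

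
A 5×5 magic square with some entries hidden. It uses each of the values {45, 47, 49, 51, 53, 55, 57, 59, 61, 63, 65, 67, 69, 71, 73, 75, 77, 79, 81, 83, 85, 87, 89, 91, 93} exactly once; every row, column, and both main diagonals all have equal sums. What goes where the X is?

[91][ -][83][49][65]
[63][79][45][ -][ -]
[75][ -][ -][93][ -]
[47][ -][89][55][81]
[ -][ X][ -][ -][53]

85

The 25 entries sum to 1725, so each line sums to 1725/5 = 345.
Using row 1: 91 + 83 + 49 + 65 + ? → (1,2) = 345 − 288 = 57.
Row 4 needs 345; the known cells sum to 272, so (4,2) = 73.
Column 1: 91 + 63 + 75 + 47 + ? = 345, so (5,1) = 69.
The remaining cell in main diagonal is (3,3) = 345 − 278 = 67.
Anti-diagonal: 65 + 67 + 73 + 69 + ? = 345, so (2,4) = 71.
From row 2, 345 − (63 + 79 + 45 + 71) gives (2,5) = 87.
Column 3: 83 + 45 + 67 + 89 + ? = 345, so (5,3) = 61.
Using column 4: 49 + 71 + 93 + 55 + ? → (5,4) = 345 − 268 = 77.
Column 5: 65 + 87 + 81 + 53 + ? = 345, so (3,5) = 59.
Row 3: 75 + 67 + 93 + 59 + ? = 345, so (3,2) = 51.
From row 5, 345 − (69 + 61 + 77 + 53) gives (5,2) = 85.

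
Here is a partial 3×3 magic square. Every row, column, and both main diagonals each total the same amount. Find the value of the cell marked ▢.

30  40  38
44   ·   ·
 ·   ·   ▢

Row 1 is complete and sums to 108; that is the magic constant.
The remaining cell in column 1 is (3,1) = 108 − 74 = 34.
The remaining cell in anti-diagonal is (2,2) = 108 − 72 = 36.
Using row 2: 44 + 36 + ? → (2,3) = 108 − 80 = 28.
From column 2, 108 − (40 + 36) gives (3,2) = 32.
Column 3 must total 108; the given cells sum to 66, so (3,3) = 42.

42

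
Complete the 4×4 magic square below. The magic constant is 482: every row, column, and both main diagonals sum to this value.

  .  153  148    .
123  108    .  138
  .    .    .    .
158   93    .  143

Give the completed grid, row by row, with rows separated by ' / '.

98 153 148 83 / 123 108 113 138 / 103 128 133 118 / 158 93 88 143

Using row 2: 123 + 108 + 138 + ? → (2,3) = 482 − 369 = 113.
Using row 4: 158 + 93 + 143 + ? → (4,3) = 482 − 394 = 88.
Column 2: 153 + 108 + 93 + ? = 482, so (3,2) = 128.
Column 3 must total 482; the given cells sum to 349, so (3,3) = 133.
Main diagonal needs 482; the known cells sum to 384, so (1,1) = 98.
From anti-diagonal, 482 − (113 + 128 + 158) gives (1,4) = 83.
Using column 1: 98 + 123 + 158 + ? → (3,1) = 482 − 379 = 103.
From column 4, 482 − (83 + 138 + 143) gives (3,4) = 118.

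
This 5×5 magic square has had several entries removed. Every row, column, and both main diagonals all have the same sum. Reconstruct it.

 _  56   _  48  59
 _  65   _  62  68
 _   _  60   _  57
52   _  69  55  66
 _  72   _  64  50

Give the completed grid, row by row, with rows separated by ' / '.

70 56 67 48 59 / 54 65 51 62 68 / 63 49 60 71 57 / 52 58 69 55 66 / 61 72 53 64 50

Column 5 is already complete: 59 + 68 + 57 + 66 + 50 = 300, so that is the magic constant.
From row 4, 300 − (52 + 69 + 55 + 66) gives (4,2) = 58.
Column 2: 56 + 65 + 58 + 72 + ? = 300, so (3,2) = 49.
Column 4 must total 300; the given cells sum to 229, so (3,4) = 71.
Main diagonal: 65 + 60 + 55 + 50 + ? = 300, so (1,1) = 70.
The remaining cell in anti-diagonal is (5,1) = 300 − 239 = 61.
The remaining cell in row 1 is (1,3) = 300 − 233 = 67.
Using row 3: 49 + 60 + 71 + 57 + ? → (3,1) = 300 − 237 = 63.
Row 5 must total 300; the given cells sum to 247, so (5,3) = 53.
Column 1 needs 300; the known cells sum to 246, so (2,1) = 54.
From column 3, 300 − (67 + 60 + 69 + 53) gives (2,3) = 51.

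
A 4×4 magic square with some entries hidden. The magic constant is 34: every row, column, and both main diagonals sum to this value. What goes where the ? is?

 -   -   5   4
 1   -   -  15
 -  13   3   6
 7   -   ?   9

16

The remaining cell in row 3 is (3,1) = 34 − 22 = 12.
Using column 1: 1 + 12 + 7 + ? → (1,1) = 34 − 20 = 14.
Main diagonal needs 34; the known cells sum to 26, so (2,2) = 8.
The remaining cell in anti-diagonal is (2,3) = 34 − 24 = 10.
The remaining cell in row 1 is (1,2) = 34 − 23 = 11.
Using column 2: 11 + 8 + 13 + ? → (4,2) = 34 − 32 = 2.
Column 3: 5 + 10 + 3 + ? = 34, so (4,3) = 16.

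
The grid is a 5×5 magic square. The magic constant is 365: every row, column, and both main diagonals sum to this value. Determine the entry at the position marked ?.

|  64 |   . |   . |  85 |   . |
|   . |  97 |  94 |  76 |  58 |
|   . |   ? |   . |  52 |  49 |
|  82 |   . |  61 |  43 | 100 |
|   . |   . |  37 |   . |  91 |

88

Row 2: 97 + 94 + 76 + 58 + ? = 365, so (2,1) = 40.
Using row 4: 82 + 61 + 43 + 100 + ? → (4,2) = 365 − 286 = 79.
Column 4: 85 + 76 + 52 + 43 + ? = 365, so (5,4) = 109.
From column 5, 365 − (58 + 49 + 100 + 91) gives (1,5) = 67.
The remaining cell in main diagonal is (3,3) = 365 − 295 = 70.
The remaining cell in anti-diagonal is (5,1) = 365 − 292 = 73.
Row 5 needs 365; the known cells sum to 310, so (5,2) = 55.
Column 1 needs 365; the known cells sum to 259, so (3,1) = 106.
Using column 3: 94 + 70 + 61 + 37 + ? → (1,3) = 365 − 262 = 103.
From row 1, 365 − (64 + 103 + 85 + 67) gives (1,2) = 46.
Using row 3: 106 + 70 + 52 + 49 + ? → (3,2) = 365 − 277 = 88.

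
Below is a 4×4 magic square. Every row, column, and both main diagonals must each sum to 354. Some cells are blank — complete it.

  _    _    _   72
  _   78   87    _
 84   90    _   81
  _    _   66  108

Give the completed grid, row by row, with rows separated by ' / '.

The remaining cell in row 3 is (3,3) = 354 − 255 = 99.
Column 3: 87 + 99 + 66 + ? = 354, so (1,3) = 102.
The remaining cell in column 4 is (2,4) = 354 − 261 = 93.
Main diagonal: 78 + 99 + 108 + ? = 354, so (1,1) = 69.
The remaining cell in anti-diagonal is (4,1) = 354 − 249 = 105.
The remaining cell in row 1 is (1,2) = 354 − 243 = 111.
Using row 2: 78 + 87 + 93 + ? → (2,1) = 354 − 258 = 96.
Row 4 must total 354; the given cells sum to 279, so (4,2) = 75.

69 111 102 72 / 96 78 87 93 / 84 90 99 81 / 105 75 66 108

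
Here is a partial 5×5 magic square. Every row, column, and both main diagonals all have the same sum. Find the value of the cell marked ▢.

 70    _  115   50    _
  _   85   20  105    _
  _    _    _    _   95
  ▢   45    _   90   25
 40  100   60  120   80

Row 5 is complete and sums to 400; that is the magic constant.
Using column 4: 50 + 105 + 90 + 120 + ? → (3,4) = 400 − 365 = 35.
The remaining cell in main diagonal is (3,3) = 400 − 325 = 75.
Anti-diagonal: 105 + 75 + 45 + 40 + ? = 400, so (1,5) = 135.
The remaining cell in row 1 is (1,2) = 400 − 370 = 30.
From column 2, 400 − (30 + 85 + 45 + 100) gives (3,2) = 140.
Column 3: 115 + 20 + 75 + 60 + ? = 400, so (4,3) = 130.
Column 5: 135 + 95 + 25 + 80 + ? = 400, so (2,5) = 65.
Row 2 must total 400; the given cells sum to 275, so (2,1) = 125.
Using row 3: 140 + 75 + 35 + 95 + ? → (3,1) = 400 − 345 = 55.
From row 4, 400 − (45 + 130 + 90 + 25) gives (4,1) = 110.

110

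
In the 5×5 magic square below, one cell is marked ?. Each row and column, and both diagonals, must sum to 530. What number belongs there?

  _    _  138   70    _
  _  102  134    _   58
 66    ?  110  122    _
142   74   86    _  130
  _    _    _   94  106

78

Row 4: 142 + 74 + 86 + 130 + ? = 530, so (4,4) = 98.
Column 3 must total 530; the given cells sum to 468, so (5,3) = 62.
Using column 4: 70 + 122 + 98 + 94 + ? → (2,4) = 530 − 384 = 146.
Using main diagonal: 102 + 110 + 98 + 106 + ? → (1,1) = 530 − 416 = 114.
Row 2 must total 530; the given cells sum to 440, so (2,1) = 90.
The remaining cell in column 1 is (5,1) = 530 − 412 = 118.
From anti-diagonal, 530 − (146 + 110 + 74 + 118) gives (1,5) = 82.
Row 1 needs 530; the known cells sum to 404, so (1,2) = 126.
Row 5: 118 + 62 + 94 + 106 + ? = 530, so (5,2) = 150.
From column 2, 530 − (126 + 102 + 74 + 150) gives (3,2) = 78.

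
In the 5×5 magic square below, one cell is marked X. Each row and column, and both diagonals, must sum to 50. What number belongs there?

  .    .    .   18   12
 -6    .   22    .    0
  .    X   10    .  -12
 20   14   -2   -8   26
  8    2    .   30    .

16

From column 5, 50 − (12 + 0 + (-12) + 26) gives (5,5) = 24.
From anti-diagonal, 50 − (12 + 10 + 14 + 8) gives (2,4) = 6.
Row 2 must total 50; the given cells sum to 22, so (2,2) = 28.
The remaining cell in row 5 is (5,3) = 50 − 64 = -14.
Column 3: 22 + 10 + (-2) + (-14) + ? = 50, so (1,3) = 34.
The remaining cell in column 4 is (3,4) = 50 − 46 = 4.
The remaining cell in main diagonal is (1,1) = 50 − 54 = -4.
Row 1 must total 50; the given cells sum to 60, so (1,2) = -10.
Column 1 needs 50; the known cells sum to 18, so (3,1) = 32.
Column 2: -10 + 28 + 14 + 2 + ? = 50, so (3,2) = 16.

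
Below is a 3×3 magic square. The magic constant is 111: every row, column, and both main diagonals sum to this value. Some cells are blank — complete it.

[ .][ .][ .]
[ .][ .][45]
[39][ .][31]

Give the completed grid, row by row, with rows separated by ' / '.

43 33 35 / 29 37 45 / 39 41 31

From row 3, 111 − (39 + 31) gives (3,2) = 41.
Using column 3: 45 + 31 + ? → (1,3) = 111 − 76 = 35.
Anti-diagonal needs 111; the known cells sum to 74, so (2,2) = 37.
Row 2 needs 111; the known cells sum to 82, so (2,1) = 29.
The remaining cell in column 1 is (1,1) = 111 − 68 = 43.
Column 2: 37 + 41 + ? = 111, so (1,2) = 33.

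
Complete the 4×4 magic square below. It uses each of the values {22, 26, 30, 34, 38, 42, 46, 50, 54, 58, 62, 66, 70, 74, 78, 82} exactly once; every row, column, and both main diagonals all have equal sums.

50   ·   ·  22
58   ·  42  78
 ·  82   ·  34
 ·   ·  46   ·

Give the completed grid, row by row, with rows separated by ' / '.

50 70 66 22 / 58 30 42 78 / 38 82 54 34 / 62 26 46 74

The 16 entries sum to 832, so each line sums to 832/4 = 208.
The remaining cell in row 2 is (2,2) = 208 − 178 = 30.
The remaining cell in column 4 is (4,4) = 208 − 134 = 74.
Main diagonal: 50 + 30 + 74 + ? = 208, so (3,3) = 54.
Anti-diagonal needs 208; the known cells sum to 146, so (4,1) = 62.
Row 3 needs 208; the known cells sum to 170, so (3,1) = 38.
Row 4 needs 208; the known cells sum to 182, so (4,2) = 26.
Column 2 must total 208; the given cells sum to 138, so (1,2) = 70.
Column 3 must total 208; the given cells sum to 142, so (1,3) = 66.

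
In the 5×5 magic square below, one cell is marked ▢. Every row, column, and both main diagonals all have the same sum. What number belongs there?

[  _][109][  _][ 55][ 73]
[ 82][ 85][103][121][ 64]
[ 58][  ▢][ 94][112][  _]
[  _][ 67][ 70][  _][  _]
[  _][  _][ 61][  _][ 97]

Row 2 is complete and sums to 455; that is the magic constant.
Column 3 must total 455; the given cells sum to 328, so (1,3) = 127.
Anti-diagonal: 73 + 121 + 94 + 67 + ? = 455, so (5,1) = 100.
From row 1, 455 − (109 + 127 + 55 + 73) gives (1,1) = 91.
Column 1 must total 455; the given cells sum to 331, so (4,1) = 124.
Main diagonal must total 455; the given cells sum to 367, so (4,4) = 88.
Row 4: 124 + 67 + 70 + 88 + ? = 455, so (4,5) = 106.
Column 4 must total 455; the given cells sum to 376, so (5,4) = 79.
The remaining cell in column 5 is (3,5) = 455 − 340 = 115.
Row 3: 58 + 94 + 112 + 115 + ? = 455, so (3,2) = 76.

76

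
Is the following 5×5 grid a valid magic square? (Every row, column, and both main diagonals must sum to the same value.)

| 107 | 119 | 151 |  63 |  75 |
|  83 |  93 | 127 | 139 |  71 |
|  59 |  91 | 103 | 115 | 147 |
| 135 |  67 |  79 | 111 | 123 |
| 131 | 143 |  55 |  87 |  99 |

No — column 2 sums to 513 but column 1 sums to 515.

Row 1: 107 + 119 + 151 + 63 + 75 = 515.
Row 2: 83 + 93 + 127 + 139 + 71 = 513.
Row 3: 59 + 91 + 103 + 115 + 147 = 515.
Row 4: 135 + 67 + 79 + 111 + 123 = 515.
Row 5: 131 + 143 + 55 + 87 + 99 = 515.
Column 1: 107 + 83 + 59 + 135 + 131 = 515.
Column 2: 119 + 93 + 91 + 67 + 143 = 513.
Column 3: 151 + 127 + 103 + 79 + 55 = 515.
Column 4: 63 + 139 + 115 + 111 + 87 = 515.
Column 5: 75 + 71 + 147 + 123 + 99 = 515.
Main diagonal: 107 + 93 + 103 + 111 + 99 = 513.
Anti-diagonal: 75 + 139 + 103 + 67 + 131 = 515.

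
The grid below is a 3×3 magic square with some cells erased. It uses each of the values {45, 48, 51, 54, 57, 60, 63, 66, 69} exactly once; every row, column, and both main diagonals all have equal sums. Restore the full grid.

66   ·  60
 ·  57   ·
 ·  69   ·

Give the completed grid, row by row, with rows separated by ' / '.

66 45 60 / 51 57 63 / 54 69 48

The 9 entries sum to 513, so each line sums to 513/3 = 171.
The remaining cell in row 1 is (1,2) = 171 − 126 = 45.
Using main diagonal: 66 + 57 + ? → (3,3) = 171 − 123 = 48.
Anti-diagonal needs 171; the known cells sum to 117, so (3,1) = 54.
Column 1: 66 + 54 + ? = 171, so (2,1) = 51.
Column 3: 60 + 48 + ? = 171, so (2,3) = 63.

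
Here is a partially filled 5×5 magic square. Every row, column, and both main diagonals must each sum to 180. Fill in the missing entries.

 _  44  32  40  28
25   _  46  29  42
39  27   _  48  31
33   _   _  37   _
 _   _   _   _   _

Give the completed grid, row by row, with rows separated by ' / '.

Row 1 needs 180; the known cells sum to 144, so (1,1) = 36.
Row 2: 25 + 46 + 29 + 42 + ? = 180, so (2,2) = 38.
The remaining cell in row 3 is (3,3) = 180 − 145 = 35.
Column 1 must total 180; the given cells sum to 133, so (5,1) = 47.
Column 4 needs 180; the known cells sum to 154, so (5,4) = 26.
Main diagonal needs 180; the known cells sum to 146, so (5,5) = 34.
Anti-diagonal must total 180; the given cells sum to 139, so (4,2) = 41.
Using column 2: 44 + 38 + 27 + 41 + ? → (5,2) = 180 − 150 = 30.
Column 5 needs 180; the known cells sum to 135, so (4,5) = 45.
Row 4 needs 180; the known cells sum to 156, so (4,3) = 24.
Using row 5: 47 + 30 + 26 + 34 + ? → (5,3) = 180 − 137 = 43.

36 44 32 40 28 / 25 38 46 29 42 / 39 27 35 48 31 / 33 41 24 37 45 / 47 30 43 26 34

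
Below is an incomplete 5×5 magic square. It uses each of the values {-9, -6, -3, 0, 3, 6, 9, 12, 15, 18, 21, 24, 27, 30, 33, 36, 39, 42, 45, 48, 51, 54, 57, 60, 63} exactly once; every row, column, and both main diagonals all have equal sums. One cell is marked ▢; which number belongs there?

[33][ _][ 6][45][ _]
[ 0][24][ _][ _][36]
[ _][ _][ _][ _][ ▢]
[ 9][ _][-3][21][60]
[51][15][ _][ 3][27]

18

The 25 entries sum to 675, so each line sums to 675/5 = 135.
Row 4 needs 135; the known cells sum to 87, so (4,2) = 48.
Row 5 must total 135; the given cells sum to 96, so (5,3) = 39.
Column 1 needs 135; the known cells sum to 93, so (3,1) = 42.
Main diagonal must total 135; the given cells sum to 105, so (3,3) = 30.
Column 3 must total 135; the given cells sum to 72, so (2,3) = 63.
Row 2 must total 135; the given cells sum to 123, so (2,4) = 12.
Column 4 needs 135; the known cells sum to 81, so (3,4) = 54.
Using anti-diagonal: 12 + 30 + 48 + 51 + ? → (1,5) = 135 − 141 = -6.
Row 1 must total 135; the given cells sum to 78, so (1,2) = 57.
Using column 2: 57 + 24 + 48 + 15 + ? → (3,2) = 135 − 144 = -9.
The remaining cell in column 5 is (3,5) = 135 − 117 = 18.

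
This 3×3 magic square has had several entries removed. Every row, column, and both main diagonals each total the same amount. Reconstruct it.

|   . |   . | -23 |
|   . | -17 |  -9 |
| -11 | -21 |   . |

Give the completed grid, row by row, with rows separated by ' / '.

-15 -13 -23 / -25 -17 -9 / -11 -21 -19

Anti-diagonal is already complete: -23 + -17 + -11 = -51, so that is the magic constant.
The remaining cell in row 2 is (2,1) = -51 − (-26) = -25.
Using row 3: -11 + (-21) + ? → (3,3) = -51 − (-32) = -19.
Column 1 needs -51; the known cells sum to -36, so (1,1) = -15.
Column 2 needs -51; the known cells sum to -38, so (1,2) = -13.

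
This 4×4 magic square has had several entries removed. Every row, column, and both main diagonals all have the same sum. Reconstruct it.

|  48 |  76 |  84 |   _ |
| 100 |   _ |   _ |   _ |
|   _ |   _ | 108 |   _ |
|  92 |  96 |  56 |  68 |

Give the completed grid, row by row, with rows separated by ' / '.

Row 4 is already complete: 92 + 96 + 56 + 68 = 312, so that is the magic constant.
From row 1, 312 − (48 + 76 + 84) gives (1,4) = 104.
From column 1, 312 − (48 + 100 + 92) gives (3,1) = 72.
Column 3: 84 + 108 + 56 + ? = 312, so (2,3) = 64.
The remaining cell in main diagonal is (2,2) = 312 − 224 = 88.
Using anti-diagonal: 104 + 64 + 92 + ? → (3,2) = 312 − 260 = 52.
Using row 2: 100 + 88 + 64 + ? → (2,4) = 312 − 252 = 60.
Row 3 must total 312; the given cells sum to 232, so (3,4) = 80.

48 76 84 104 / 100 88 64 60 / 72 52 108 80 / 92 96 56 68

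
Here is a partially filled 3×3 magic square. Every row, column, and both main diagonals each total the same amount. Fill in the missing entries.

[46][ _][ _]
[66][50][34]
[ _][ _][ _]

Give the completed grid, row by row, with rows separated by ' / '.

46 42 62 / 66 50 34 / 38 58 54

Row 2 is already complete: 66 + 50 + 34 = 150, so that is the magic constant.
Column 1: 46 + 66 + ? = 150, so (3,1) = 38.
The remaining cell in main diagonal is (3,3) = 150 − 96 = 54.
Anti-diagonal must total 150; the given cells sum to 88, so (1,3) = 62.
Row 1 needs 150; the known cells sum to 108, so (1,2) = 42.
Row 3 must total 150; the given cells sum to 92, so (3,2) = 58.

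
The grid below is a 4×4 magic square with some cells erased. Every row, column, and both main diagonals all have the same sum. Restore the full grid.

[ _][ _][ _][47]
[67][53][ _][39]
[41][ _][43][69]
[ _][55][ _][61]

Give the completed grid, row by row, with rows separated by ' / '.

59 45 65 47 / 67 53 57 39 / 41 63 43 69 / 49 55 51 61

Column 4 is already complete: 47 + 39 + 69 + 61 = 216, so that is the magic constant.
Row 2: 67 + 53 + 39 + ? = 216, so (2,3) = 57.
Row 3 needs 216; the known cells sum to 153, so (3,2) = 63.
Column 2 must total 216; the given cells sum to 171, so (1,2) = 45.
Main diagonal needs 216; the known cells sum to 157, so (1,1) = 59.
From anti-diagonal, 216 − (47 + 57 + 63) gives (4,1) = 49.
Row 1 must total 216; the given cells sum to 151, so (1,3) = 65.
Using row 4: 49 + 55 + 61 + ? → (4,3) = 216 − 165 = 51.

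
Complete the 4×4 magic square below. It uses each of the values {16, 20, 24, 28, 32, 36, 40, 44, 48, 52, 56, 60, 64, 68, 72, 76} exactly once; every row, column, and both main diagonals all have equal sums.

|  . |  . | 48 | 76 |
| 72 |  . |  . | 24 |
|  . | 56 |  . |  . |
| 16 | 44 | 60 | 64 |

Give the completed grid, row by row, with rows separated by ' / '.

The 16 entries sum to 736, so each line sums to 736/4 = 184.
Using column 4: 76 + 24 + 64 + ? → (3,4) = 184 − 164 = 20.
Using anti-diagonal: 76 + 56 + 16 + ? → (2,3) = 184 − 148 = 36.
Row 2: 72 + 36 + 24 + ? = 184, so (2,2) = 52.
The remaining cell in column 2 is (1,2) = 184 − 152 = 32.
Column 3 needs 184; the known cells sum to 144, so (3,3) = 40.
Using main diagonal: 52 + 40 + 64 + ? → (1,1) = 184 − 156 = 28.
Row 3 needs 184; the known cells sum to 116, so (3,1) = 68.

28 32 48 76 / 72 52 36 24 / 68 56 40 20 / 16 44 60 64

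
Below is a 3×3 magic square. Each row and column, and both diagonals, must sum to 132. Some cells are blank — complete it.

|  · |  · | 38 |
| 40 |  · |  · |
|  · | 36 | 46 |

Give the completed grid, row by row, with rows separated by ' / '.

42 52 38 / 40 44 48 / 50 36 46

The remaining cell in row 3 is (3,1) = 132 − 82 = 50.
The remaining cell in column 1 is (1,1) = 132 − 90 = 42.
Column 3: 38 + 46 + ? = 132, so (2,3) = 48.
Main diagonal must total 132; the given cells sum to 88, so (2,2) = 44.
From row 1, 132 − (42 + 38) gives (1,2) = 52.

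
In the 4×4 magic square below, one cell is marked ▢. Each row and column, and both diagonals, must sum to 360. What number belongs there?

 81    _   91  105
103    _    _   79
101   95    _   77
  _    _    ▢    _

97

Row 1 needs 360; the known cells sum to 277, so (1,2) = 83.
The remaining cell in row 3 is (3,3) = 360 − 273 = 87.
The remaining cell in column 1 is (4,1) = 360 − 285 = 75.
Column 4 must total 360; the given cells sum to 261, so (4,4) = 99.
Main diagonal must total 360; the given cells sum to 267, so (2,2) = 93.
Using anti-diagonal: 105 + 95 + 75 + ? → (2,3) = 360 − 275 = 85.
The remaining cell in column 2 is (4,2) = 360 − 271 = 89.
Using column 3: 91 + 85 + 87 + ? → (4,3) = 360 − 263 = 97.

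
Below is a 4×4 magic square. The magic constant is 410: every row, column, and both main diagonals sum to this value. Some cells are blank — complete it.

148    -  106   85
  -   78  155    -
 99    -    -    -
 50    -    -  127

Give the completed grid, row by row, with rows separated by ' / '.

Row 1: 148 + 106 + 85 + ? = 410, so (1,2) = 71.
Column 1 must total 410; the given cells sum to 297, so (2,1) = 113.
From main diagonal, 410 − (148 + 78 + 127) gives (3,3) = 57.
From anti-diagonal, 410 − (85 + 155 + 50) gives (3,2) = 120.
Row 2 needs 410; the known cells sum to 346, so (2,4) = 64.
Using row 3: 99 + 120 + 57 + ? → (3,4) = 410 − 276 = 134.
Column 2 must total 410; the given cells sum to 269, so (4,2) = 141.
From column 3, 410 − (106 + 155 + 57) gives (4,3) = 92.

148 71 106 85 / 113 78 155 64 / 99 120 57 134 / 50 141 92 127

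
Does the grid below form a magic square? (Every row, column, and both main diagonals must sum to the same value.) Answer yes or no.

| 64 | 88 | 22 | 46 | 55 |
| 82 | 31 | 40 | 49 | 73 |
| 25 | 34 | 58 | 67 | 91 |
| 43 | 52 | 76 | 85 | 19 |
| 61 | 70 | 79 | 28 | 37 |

Row 1: 64 + 88 + 22 + 46 + 55 = 275.
Row 2: 82 + 31 + 40 + 49 + 73 = 275.
Row 3: 25 + 34 + 58 + 67 + 91 = 275.
Row 4: 43 + 52 + 76 + 85 + 19 = 275.
Row 5: 61 + 70 + 79 + 28 + 37 = 275.
Column 1: 64 + 82 + 25 + 43 + 61 = 275.
Column 2: 88 + 31 + 34 + 52 + 70 = 275.
Column 3: 22 + 40 + 58 + 76 + 79 = 275.
Column 4: 46 + 49 + 67 + 85 + 28 = 275.
Column 5: 55 + 73 + 91 + 19 + 37 = 275.
Main diagonal: 64 + 31 + 58 + 85 + 37 = 275.
Anti-diagonal: 55 + 49 + 58 + 52 + 61 = 275.
All lines sum to 275.

Yes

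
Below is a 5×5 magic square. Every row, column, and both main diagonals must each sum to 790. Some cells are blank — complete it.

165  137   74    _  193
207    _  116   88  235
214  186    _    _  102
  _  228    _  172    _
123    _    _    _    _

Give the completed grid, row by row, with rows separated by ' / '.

165 137 74 221 193 / 207 144 116 88 235 / 214 186 158 130 102 / 81 228 200 172 109 / 123 95 242 179 151

The remaining cell in row 1 is (1,4) = 790 − 569 = 221.
Using row 2: 207 + 116 + 88 + 235 + ? → (2,2) = 790 − 646 = 144.
Column 1 needs 790; the known cells sum to 709, so (4,1) = 81.
From column 2, 790 − (137 + 144 + 186 + 228) gives (5,2) = 95.
From anti-diagonal, 790 − (193 + 88 + 228 + 123) gives (3,3) = 158.
Row 3 must total 790; the given cells sum to 660, so (3,4) = 130.
Column 4 must total 790; the given cells sum to 611, so (5,4) = 179.
Main diagonal: 165 + 144 + 158 + 172 + ? = 790, so (5,5) = 151.
Row 5 needs 790; the known cells sum to 548, so (5,3) = 242.
Column 3: 74 + 116 + 158 + 242 + ? = 790, so (4,3) = 200.
The remaining cell in column 5 is (4,5) = 790 − 681 = 109.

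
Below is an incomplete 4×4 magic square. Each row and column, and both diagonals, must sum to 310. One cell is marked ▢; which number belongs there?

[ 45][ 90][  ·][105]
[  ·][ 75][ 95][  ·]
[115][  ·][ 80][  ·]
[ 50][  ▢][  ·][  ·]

From row 1, 310 − (45 + 90 + 105) gives (1,3) = 70.
From column 1, 310 − (45 + 115 + 50) gives (2,1) = 100.
Column 3 must total 310; the given cells sum to 245, so (4,3) = 65.
Main diagonal must total 310; the given cells sum to 200, so (4,4) = 110.
The remaining cell in anti-diagonal is (3,2) = 310 − 250 = 60.
Row 2: 100 + 75 + 95 + ? = 310, so (2,4) = 40.
Row 3 must total 310; the given cells sum to 255, so (3,4) = 55.
From row 4, 310 − (50 + 65 + 110) gives (4,2) = 85.

85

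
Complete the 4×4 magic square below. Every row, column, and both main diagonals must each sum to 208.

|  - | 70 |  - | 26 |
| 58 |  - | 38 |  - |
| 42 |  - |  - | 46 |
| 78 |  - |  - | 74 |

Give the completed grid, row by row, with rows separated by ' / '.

From column 1, 208 − (58 + 42 + 78) gives (1,1) = 30.
Using column 4: 26 + 46 + 74 + ? → (2,4) = 208 − 146 = 62.
Anti-diagonal: 26 + 38 + 78 + ? = 208, so (3,2) = 66.
Row 1 must total 208; the given cells sum to 126, so (1,3) = 82.
Row 2 must total 208; the given cells sum to 158, so (2,2) = 50.
Row 3: 42 + 66 + 46 + ? = 208, so (3,3) = 54.
Column 2 must total 208; the given cells sum to 186, so (4,2) = 22.
Column 3 must total 208; the given cells sum to 174, so (4,3) = 34.

30 70 82 26 / 58 50 38 62 / 42 66 54 46 / 78 22 34 74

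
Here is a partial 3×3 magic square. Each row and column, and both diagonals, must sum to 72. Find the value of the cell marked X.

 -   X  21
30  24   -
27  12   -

36

Row 2: 30 + 24 + ? = 72, so (2,3) = 18.
Row 3: 27 + 12 + ? = 72, so (3,3) = 33.
Column 1 must total 72; the given cells sum to 57, so (1,1) = 15.
Column 2 needs 72; the known cells sum to 36, so (1,2) = 36.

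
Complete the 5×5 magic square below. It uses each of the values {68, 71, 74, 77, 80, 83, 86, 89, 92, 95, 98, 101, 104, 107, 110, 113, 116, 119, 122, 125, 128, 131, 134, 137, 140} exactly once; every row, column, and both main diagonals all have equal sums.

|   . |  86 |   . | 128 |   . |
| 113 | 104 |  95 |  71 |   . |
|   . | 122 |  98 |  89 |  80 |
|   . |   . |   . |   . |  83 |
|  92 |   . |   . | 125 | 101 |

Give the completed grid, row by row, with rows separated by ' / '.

The 25 entries sum to 2600, so each line sums to 2600/5 = 520.
Row 2 needs 520; the known cells sum to 383, so (2,5) = 137.
Row 3 needs 520; the known cells sum to 389, so (3,1) = 131.
Column 4 must total 520; the given cells sum to 413, so (4,4) = 107.
From column 5, 520 − (137 + 80 + 83 + 101) gives (1,5) = 119.
Using main diagonal: 104 + 98 + 107 + 101 + ? → (1,1) = 520 − 410 = 110.
From anti-diagonal, 520 − (119 + 71 + 98 + 92) gives (4,2) = 140.
The remaining cell in row 1 is (1,3) = 520 − 443 = 77.
Column 1: 110 + 113 + 131 + 92 + ? = 520, so (4,1) = 74.
Using column 2: 86 + 104 + 122 + 140 + ? → (5,2) = 520 − 452 = 68.
From row 4, 520 − (74 + 140 + 107 + 83) gives (4,3) = 116.
The remaining cell in row 5 is (5,3) = 520 − 386 = 134.

110 86 77 128 119 / 113 104 95 71 137 / 131 122 98 89 80 / 74 140 116 107 83 / 92 68 134 125 101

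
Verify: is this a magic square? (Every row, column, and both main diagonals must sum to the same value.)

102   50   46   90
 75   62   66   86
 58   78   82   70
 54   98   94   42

No — main diagonal sums to 288 but row 2 sums to 289.

Row 1: 102 + 50 + 46 + 90 = 288.
Row 2: 75 + 62 + 66 + 86 = 289.
Row 3: 58 + 78 + 82 + 70 = 288.
Row 4: 54 + 98 + 94 + 42 = 288.
Column 1: 102 + 75 + 58 + 54 = 289.
Column 2: 50 + 62 + 78 + 98 = 288.
Column 3: 46 + 66 + 82 + 94 = 288.
Column 4: 90 + 86 + 70 + 42 = 288.
Main diagonal: 102 + 62 + 82 + 42 = 288.
Anti-diagonal: 90 + 66 + 78 + 54 = 288.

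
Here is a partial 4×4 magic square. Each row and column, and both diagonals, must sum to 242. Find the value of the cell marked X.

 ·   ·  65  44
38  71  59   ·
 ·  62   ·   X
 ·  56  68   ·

83

Using row 2: 38 + 71 + 59 + ? → (2,4) = 242 − 168 = 74.
From column 2, 242 − (71 + 62 + 56) gives (1,2) = 53.
Column 3 must total 242; the given cells sum to 192, so (3,3) = 50.
Anti-diagonal: 44 + 59 + 62 + ? = 242, so (4,1) = 77.
From row 1, 242 − (53 + 65 + 44) gives (1,1) = 80.
Row 4 must total 242; the given cells sum to 201, so (4,4) = 41.
Using column 1: 80 + 38 + 77 + ? → (3,1) = 242 − 195 = 47.
Column 4 must total 242; the given cells sum to 159, so (3,4) = 83.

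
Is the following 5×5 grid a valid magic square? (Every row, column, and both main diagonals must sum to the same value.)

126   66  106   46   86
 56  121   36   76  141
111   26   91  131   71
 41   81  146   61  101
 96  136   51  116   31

Yes

Row 1: 126 + 66 + 106 + 46 + 86 = 430.
Row 2: 56 + 121 + 36 + 76 + 141 = 430.
Row 3: 111 + 26 + 91 + 131 + 71 = 430.
Row 4: 41 + 81 + 146 + 61 + 101 = 430.
Row 5: 96 + 136 + 51 + 116 + 31 = 430.
Column 1: 126 + 56 + 111 + 41 + 96 = 430.
Column 2: 66 + 121 + 26 + 81 + 136 = 430.
Column 3: 106 + 36 + 91 + 146 + 51 = 430.
Column 4: 46 + 76 + 131 + 61 + 116 = 430.
Column 5: 86 + 141 + 71 + 101 + 31 = 430.
Main diagonal: 126 + 121 + 91 + 61 + 31 = 430.
Anti-diagonal: 86 + 76 + 91 + 81 + 96 = 430.
All lines sum to 430.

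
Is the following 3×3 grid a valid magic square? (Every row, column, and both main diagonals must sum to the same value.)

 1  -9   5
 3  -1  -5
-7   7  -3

Yes

Row 1: 1 + (-9) + 5 = -3.
Row 2: 3 + (-1) + (-5) = -3.
Row 3: -7 + 7 + (-3) = -3.
Column 1: 1 + 3 + (-7) = -3.
Column 2: -9 + (-1) + 7 = -3.
Column 3: 5 + (-5) + (-3) = -3.
Main diagonal: 1 + (-1) + (-3) = -3.
Anti-diagonal: 5 + (-1) + (-7) = -3.
All lines sum to -3.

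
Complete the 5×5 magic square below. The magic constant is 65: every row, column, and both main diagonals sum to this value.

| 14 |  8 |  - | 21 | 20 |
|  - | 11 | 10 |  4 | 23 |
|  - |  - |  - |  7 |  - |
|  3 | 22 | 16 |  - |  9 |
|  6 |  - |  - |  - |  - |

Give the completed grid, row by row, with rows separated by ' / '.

Row 1 must total 65; the given cells sum to 63, so (1,3) = 2.
Row 2 needs 65; the known cells sum to 48, so (2,1) = 17.
Row 4 needs 65; the known cells sum to 50, so (4,4) = 15.
Using column 1: 14 + 17 + 3 + 6 + ? → (3,1) = 65 − 40 = 25.
Column 4 must total 65; the given cells sum to 47, so (5,4) = 18.
From anti-diagonal, 65 − (20 + 4 + 22 + 6) gives (3,3) = 13.
Column 3 needs 65; the known cells sum to 41, so (5,3) = 24.
The remaining cell in main diagonal is (5,5) = 65 − 53 = 12.
The remaining cell in row 5 is (5,2) = 65 − 60 = 5.
The remaining cell in column 2 is (3,2) = 65 − 46 = 19.
From column 5, 65 − (20 + 23 + 9 + 12) gives (3,5) = 1.

14 8 2 21 20 / 17 11 10 4 23 / 25 19 13 7 1 / 3 22 16 15 9 / 6 5 24 18 12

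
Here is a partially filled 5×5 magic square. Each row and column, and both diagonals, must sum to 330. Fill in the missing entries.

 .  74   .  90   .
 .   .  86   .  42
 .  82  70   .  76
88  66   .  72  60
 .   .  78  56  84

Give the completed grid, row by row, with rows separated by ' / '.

46 74 52 90 68 / 80 58 86 64 42 / 54 82 70 48 76 / 88 66 44 72 60 / 62 50 78 56 84

Using row 4: 88 + 66 + 72 + 60 + ? → (4,3) = 330 − 286 = 44.
Column 3 needs 330; the known cells sum to 278, so (1,3) = 52.
Column 5: 42 + 76 + 60 + 84 + ? = 330, so (1,5) = 68.
From row 1, 330 − (74 + 52 + 90 + 68) gives (1,1) = 46.
Main diagonal: 46 + 70 + 72 + 84 + ? = 330, so (2,2) = 58.
The remaining cell in column 2 is (5,2) = 330 − 280 = 50.
Using row 5: 50 + 78 + 56 + 84 + ? → (5,1) = 330 − 268 = 62.
Anti-diagonal must total 330; the given cells sum to 266, so (2,4) = 64.
Using row 2: 58 + 86 + 64 + 42 + ? → (2,1) = 330 − 250 = 80.
The remaining cell in column 1 is (3,1) = 330 − 276 = 54.
Using column 4: 90 + 64 + 72 + 56 + ? → (3,4) = 330 − 282 = 48.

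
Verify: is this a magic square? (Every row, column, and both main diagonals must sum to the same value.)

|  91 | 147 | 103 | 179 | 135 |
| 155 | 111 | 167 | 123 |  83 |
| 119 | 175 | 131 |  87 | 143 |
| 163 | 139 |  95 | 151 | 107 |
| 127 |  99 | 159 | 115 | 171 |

Row 1: 91 + 147 + 103 + 179 + 135 = 655.
Row 2: 155 + 111 + 167 + 123 + 83 = 639.
Row 3: 119 + 175 + 131 + 87 + 143 = 655.
Row 4: 163 + 139 + 95 + 151 + 107 = 655.
Row 5: 127 + 99 + 159 + 115 + 171 = 671.
Column 1: 91 + 155 + 119 + 163 + 127 = 655.
Column 2: 147 + 111 + 175 + 139 + 99 = 671.
Column 3: 103 + 167 + 131 + 95 + 159 = 655.
Column 4: 179 + 123 + 87 + 151 + 115 = 655.
Column 5: 135 + 83 + 143 + 107 + 171 = 639.
Main diagonal: 91 + 111 + 131 + 151 + 171 = 655.
Anti-diagonal: 135 + 123 + 131 + 139 + 127 = 655.

No — row 2 sums to 639 but row 3 sums to 655.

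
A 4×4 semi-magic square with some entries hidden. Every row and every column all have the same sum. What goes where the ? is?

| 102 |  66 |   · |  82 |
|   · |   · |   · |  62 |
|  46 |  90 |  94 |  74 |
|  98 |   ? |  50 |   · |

Row 3 is complete and sums to 304; that is the magic constant.
From row 1, 304 − (102 + 66 + 82) gives (1,3) = 54.
Column 1 must total 304; the given cells sum to 246, so (2,1) = 58.
Column 3: 54 + 94 + 50 + ? = 304, so (2,3) = 106.
Column 4: 82 + 62 + 74 + ? = 304, so (4,4) = 86.
Row 2: 58 + 106 + 62 + ? = 304, so (2,2) = 78.
The remaining cell in row 4 is (4,2) = 304 − 234 = 70.

70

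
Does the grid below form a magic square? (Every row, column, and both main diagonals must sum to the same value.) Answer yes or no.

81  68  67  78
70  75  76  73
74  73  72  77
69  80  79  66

No — anti-diagonal sums to 296 but row 4 sums to 294.

Row 1: 81 + 68 + 67 + 78 = 294.
Row 2: 70 + 75 + 76 + 73 = 294.
Row 3: 74 + 73 + 72 + 77 = 296.
Row 4: 69 + 80 + 79 + 66 = 294.
Column 1: 81 + 70 + 74 + 69 = 294.
Column 2: 68 + 75 + 73 + 80 = 296.
Column 3: 67 + 76 + 72 + 79 = 294.
Column 4: 78 + 73 + 77 + 66 = 294.
Main diagonal: 81 + 75 + 72 + 66 = 294.
Anti-diagonal: 78 + 76 + 73 + 69 = 296.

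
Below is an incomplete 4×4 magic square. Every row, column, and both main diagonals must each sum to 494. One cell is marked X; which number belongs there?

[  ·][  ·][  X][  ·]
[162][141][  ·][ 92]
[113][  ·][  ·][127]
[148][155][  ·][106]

From row 2, 494 − (162 + 141 + 92) gives (2,3) = 99.
The remaining cell in row 4 is (4,3) = 494 − 409 = 85.
Column 1: 162 + 113 + 148 + ? = 494, so (1,1) = 71.
Column 4 needs 494; the known cells sum to 325, so (1,4) = 169.
Main diagonal: 71 + 141 + 106 + ? = 494, so (3,3) = 176.
Using anti-diagonal: 169 + 99 + 148 + ? → (3,2) = 494 − 416 = 78.
Using column 2: 141 + 78 + 155 + ? → (1,2) = 494 − 374 = 120.
From column 3, 494 − (99 + 176 + 85) gives (1,3) = 134.

134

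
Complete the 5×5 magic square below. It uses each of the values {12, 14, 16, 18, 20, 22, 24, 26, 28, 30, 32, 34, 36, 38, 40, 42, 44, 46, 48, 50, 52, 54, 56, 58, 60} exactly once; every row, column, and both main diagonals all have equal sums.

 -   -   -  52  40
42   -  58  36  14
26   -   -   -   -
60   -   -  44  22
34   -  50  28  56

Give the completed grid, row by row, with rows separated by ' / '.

The 25 entries sum to 900, so each line sums to 900/5 = 180.
The remaining cell in row 2 is (2,2) = 180 − 150 = 30.
The remaining cell in row 5 is (5,2) = 180 − 168 = 12.
Column 1: 42 + 26 + 60 + 34 + ? = 180, so (1,1) = 18.
Column 4: 52 + 36 + 44 + 28 + ? = 180, so (3,4) = 20.
From column 5, 180 − (40 + 14 + 22 + 56) gives (3,5) = 48.
Main diagonal: 18 + 30 + 44 + 56 + ? = 180, so (3,3) = 32.
Anti-diagonal: 40 + 36 + 32 + 34 + ? = 180, so (4,2) = 38.
From row 3, 180 − (26 + 32 + 20 + 48) gives (3,2) = 54.
Row 4: 60 + 38 + 44 + 22 + ? = 180, so (4,3) = 16.
Using column 2: 30 + 54 + 38 + 12 + ? → (1,2) = 180 − 134 = 46.
The remaining cell in column 3 is (1,3) = 180 − 156 = 24.

18 46 24 52 40 / 42 30 58 36 14 / 26 54 32 20 48 / 60 38 16 44 22 / 34 12 50 28 56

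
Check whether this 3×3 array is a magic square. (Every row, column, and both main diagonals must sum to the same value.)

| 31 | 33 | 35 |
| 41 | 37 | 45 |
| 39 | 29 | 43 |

Row 1: 31 + 33 + 35 = 99.
Row 2: 41 + 37 + 45 = 123.
Row 3: 39 + 29 + 43 = 111.
Column 1: 31 + 41 + 39 = 111.
Column 2: 33 + 37 + 29 = 99.
Column 3: 35 + 45 + 43 = 123.
Main diagonal: 31 + 37 + 43 = 111.
Anti-diagonal: 35 + 37 + 39 = 111.

No — anti-diagonal sums to 111 but row 1 sums to 99.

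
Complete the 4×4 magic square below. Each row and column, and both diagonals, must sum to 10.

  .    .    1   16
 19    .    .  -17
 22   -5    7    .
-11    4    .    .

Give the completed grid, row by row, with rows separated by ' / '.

-20 13 1 16 / 19 -2 10 -17 / 22 -5 7 -14 / -11 4 -8 25

Using row 3: 22 + (-5) + 7 + ? → (3,4) = 10 − 24 = -14.
From column 1, 10 − (19 + 22 + (-11)) gives (1,1) = -20.
From column 4, 10 − (16 + (-17) + (-14)) gives (4,4) = 25.
Main diagonal must total 10; the given cells sum to 12, so (2,2) = -2.
Anti-diagonal needs 10; the known cells sum to 0, so (2,3) = 10.
Row 1 needs 10; the known cells sum to -3, so (1,2) = 13.
From row 4, 10 − (-11 + 4 + 25) gives (4,3) = -8.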